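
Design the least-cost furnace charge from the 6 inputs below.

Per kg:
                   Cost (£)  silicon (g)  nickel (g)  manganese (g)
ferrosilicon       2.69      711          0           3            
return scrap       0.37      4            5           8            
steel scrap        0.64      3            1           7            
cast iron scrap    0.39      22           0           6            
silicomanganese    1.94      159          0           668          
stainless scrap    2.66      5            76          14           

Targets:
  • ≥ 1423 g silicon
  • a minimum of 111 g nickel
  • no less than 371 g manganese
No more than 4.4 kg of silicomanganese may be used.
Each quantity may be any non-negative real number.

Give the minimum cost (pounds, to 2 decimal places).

£9.93

Treat it as an LP. Let x1 = kg of ferrosilicon, x2 = kg of return scrap, x3 = kg of steel scrap, x4 = kg of cast iron scrap, x5 = kg of silicomanganese, x6 = kg of stainless scrap.
min 2.69x1 + 0.37x2 + 0.64x3 + 0.39x4 + 1.94x5 + 2.66x6 with:
  711x1 + 4x2 + 3x3 + 22x4 + 159x5 + 5x6 ≥ 1423   (silicon)
  5x2 + 1x3 + 76x6 ≥ 111   (nickel)
  3x1 + 8x2 + 7x3 + 6x4 + 668x5 + 14x6 ≥ 371   (manganese)
  x5 ≤ 4.4
  x1, x2, x3, x4, x5, x6 ≥ 0.
The minimum-cost mix takes nothing from return scrap, steel scrap, cast iron scrap — only ferrosilicon, silicomanganese, stainless scrap. Binding constraints: silicon, nickel, manganese.
That vertex is x1 = 1.876, x5 = 0.5164, x6 = 1.461.
Hence cost = 2.69·1.876 + 1.94·0.5164 + 2.66·1.461 = £9.9345.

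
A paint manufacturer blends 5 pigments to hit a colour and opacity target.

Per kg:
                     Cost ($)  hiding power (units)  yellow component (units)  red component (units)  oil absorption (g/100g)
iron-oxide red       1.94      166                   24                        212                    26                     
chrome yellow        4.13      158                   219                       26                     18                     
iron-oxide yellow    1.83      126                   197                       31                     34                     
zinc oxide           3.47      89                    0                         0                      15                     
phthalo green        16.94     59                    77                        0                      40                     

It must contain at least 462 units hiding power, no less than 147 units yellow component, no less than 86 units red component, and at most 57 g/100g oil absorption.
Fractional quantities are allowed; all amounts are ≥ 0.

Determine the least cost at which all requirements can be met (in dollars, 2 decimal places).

$10.60

Let x1 = kg of iron-oxide red, x2 = kg of chrome yellow, x3 = kg of iron-oxide yellow, x4 = kg of zinc oxide, x5 = kg of phthalo green.
Minimize 1.94x1 + 4.13x2 + 1.83x3 + 3.47x4 + 16.94x5 s.t.:
  166x1 + 158x2 + 126x3 + 89x4 + 59x5 ≥ 462   (hiding power)
  24x1 + 219x2 + 197x3 + 77x5 ≥ 147   (yellow component)
  212x1 + 26x2 + 31x3 ≥ 86   (red component)
  26x1 + 18x2 + 34x3 + 15x4 + 40x5 ≤ 57   (oil absorption)
  x1, x2, x3, x4, x5 ≥ 0.
The cheapest feasible vertex uses only iron-oxide red, chrome yellow; iron-oxide yellow, zinc oxide, phthalo green are not used. Binding constraints: hiding power and oil absorption.
Solving gives x1 = 0.6161, x2 = 2.277.
Total cost: 1.94·0.6161 + 4.13·2.277 = 10.5992.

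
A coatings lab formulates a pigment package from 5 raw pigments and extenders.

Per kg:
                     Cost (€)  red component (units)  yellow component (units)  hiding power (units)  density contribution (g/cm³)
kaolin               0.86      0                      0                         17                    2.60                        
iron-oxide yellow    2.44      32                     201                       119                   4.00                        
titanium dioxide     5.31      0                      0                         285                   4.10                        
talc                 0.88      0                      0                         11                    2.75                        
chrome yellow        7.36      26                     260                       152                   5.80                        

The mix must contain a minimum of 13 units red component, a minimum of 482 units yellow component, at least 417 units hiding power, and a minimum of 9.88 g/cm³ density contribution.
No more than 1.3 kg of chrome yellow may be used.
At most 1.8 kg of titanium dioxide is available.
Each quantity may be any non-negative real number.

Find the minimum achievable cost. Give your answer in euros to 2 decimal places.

Let x1 = kg of kaolin, x2 = kg of iron-oxide yellow, x3 = kg of titanium dioxide, x4 = kg of talc, x5 = kg of chrome yellow.
min 0.86x1 + 2.44x2 + 5.31x3 + 0.88x4 + 7.36x5 subject to:
  32x2 + 26x5 ≥ 13   (red component)
  201x2 + 260x5 ≥ 482   (yellow component)
  17x1 + 119x2 + 285x3 + 11x4 + 152x5 ≥ 417   (hiding power)
  2.6x1 + 4x2 + 4.1x3 + 2.75x4 + 5.8x5 ≥ 9.88   (density contribution)
  x5 ≤ 1.3
  x3 ≤ 1.8
  x1, x2, x3, x4, x5 ≥ 0.
The cheapest feasible vertex uses only iron-oxide yellow, titanium dioxide; kaolin, talc, chrome yellow are not used. The yellow component and hiding power requirements are met with equality.
Solving gives x2 = 2.398, x3 = 0.4619.
Cost = 2.44·2.398 + 5.31·0.4619 = 8.3038.

€8.30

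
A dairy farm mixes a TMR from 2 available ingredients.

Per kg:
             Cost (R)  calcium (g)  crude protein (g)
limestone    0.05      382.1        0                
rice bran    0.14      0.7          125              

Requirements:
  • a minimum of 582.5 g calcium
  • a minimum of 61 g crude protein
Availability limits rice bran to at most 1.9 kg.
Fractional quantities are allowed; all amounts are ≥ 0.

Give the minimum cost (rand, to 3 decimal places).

Let x1 = kg of limestone, x2 = kg of rice bran.
min 0.05x1 + 0.14x2 subject to:
  382.1x1 + 0.7x2 ≥ 582.5   (calcium)
  125x2 ≥ 61   (crude protein)
  x2 ≤ 1.9
  x1, x2 ≥ 0.
Both inputs are positive at the optimum. The calcium and crude protein requirements are met with equality.
That vertex is x1 = 1.52358, x2 = 0.488.
Total cost: 0.05·1.52358 + 0.14·0.488 = 0.144499.

R0.144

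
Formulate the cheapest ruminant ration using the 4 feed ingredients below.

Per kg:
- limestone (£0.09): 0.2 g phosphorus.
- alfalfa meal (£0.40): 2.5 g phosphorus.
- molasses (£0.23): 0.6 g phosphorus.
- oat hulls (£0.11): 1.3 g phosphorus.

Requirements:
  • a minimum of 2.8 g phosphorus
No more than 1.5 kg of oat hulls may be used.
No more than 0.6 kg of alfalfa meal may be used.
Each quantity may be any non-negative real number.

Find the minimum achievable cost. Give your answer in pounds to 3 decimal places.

This is a linear program. Let x1 = kg of limestone, x2 = kg of alfalfa meal, x3 = kg of molasses, x4 = kg of oat hulls.
min 0.09x1 + 0.4x2 + 0.23x3 + 0.11x4 subject to:
  0.2x1 + 2.5x2 + 0.6x3 + 1.3x4 ≥ 2.8   (phosphorus)
  x4 ≤ 1.5
  x2 ≤ 0.6
  x1, x2, x3, x4 ≥ 0.
The cheapest feasible vertex uses only alfalfa meal, oat hulls; limestone, molasses are not used. There the phosphorus and the oat hulls cap constraints are tight.
So alfalfa meal = 0.34 kg, oat hulls = 1.5 kg.
Cost = 0.4·0.34 + 0.11·1.5 = 0.30100.

£0.301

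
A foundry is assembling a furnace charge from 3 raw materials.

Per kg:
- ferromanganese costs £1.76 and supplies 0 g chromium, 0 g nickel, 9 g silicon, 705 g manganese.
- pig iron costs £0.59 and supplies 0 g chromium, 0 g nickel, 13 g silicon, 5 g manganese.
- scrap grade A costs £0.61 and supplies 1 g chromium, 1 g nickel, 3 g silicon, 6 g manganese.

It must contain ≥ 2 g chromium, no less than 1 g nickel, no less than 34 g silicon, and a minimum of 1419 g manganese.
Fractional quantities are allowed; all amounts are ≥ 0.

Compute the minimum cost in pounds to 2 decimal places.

Let x1 = kg of ferromanganese, x2 = kg of pig iron, x3 = kg of scrap grade A.
Minimize 1.76x1 + 0.59x2 + 0.61x3 with:
  1x3 ≥ 2   (chromium)
  1x3 ≥ 1   (nickel)
  9x1 + 13x2 + 3x3 ≥ 34   (silicon)
  705x1 + 5x2 + 6x3 ≥ 1419   (manganese)
  x1, x2, x3 ≥ 0.
All 3 inputs are positive at the optimum. Binding constraints: chromium, silicon, manganese.
So ferromanganese = 1.99 kg, pig iron = 0.776 kg, scrap grade A = 2 kg.
Objective = 1.76·1.99 + 0.59·0.776 + 0.61·2 = 5.1802.

£5.18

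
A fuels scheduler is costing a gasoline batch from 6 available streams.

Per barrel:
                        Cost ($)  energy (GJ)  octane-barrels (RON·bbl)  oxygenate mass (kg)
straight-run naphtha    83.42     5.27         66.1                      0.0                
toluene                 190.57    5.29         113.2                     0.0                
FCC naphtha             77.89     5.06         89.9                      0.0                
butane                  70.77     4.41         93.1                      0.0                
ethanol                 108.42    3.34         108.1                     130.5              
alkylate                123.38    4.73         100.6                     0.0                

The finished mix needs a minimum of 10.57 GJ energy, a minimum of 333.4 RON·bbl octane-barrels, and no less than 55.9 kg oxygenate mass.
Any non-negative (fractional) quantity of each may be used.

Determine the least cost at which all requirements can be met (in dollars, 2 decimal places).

Let x1 = barrels of straight-run naphtha, x2 = barrels of toluene, x3 = barrels of FCC naphtha, x4 = barrels of butane, x5 = barrels of ethanol, x6 = barrels of alkylate.
min 83.42x1 + 190.57x2 + 77.89x3 + 70.77x4 + 108.42x5 + 123.38x6 with:
  5.27x1 + 5.29x2 + 5.06x3 + 4.41x4 + 3.34x5 + 4.73x6 ≥ 10.57   (energy)
  66.1x1 + 113.2x2 + 89.9x3 + 93.1x4 + 108.1x5 + 100.6x6 ≥ 333.4   (octane-barrels)
  130.5x5 ≥ 55.9   (oxygenate mass)
  x1, x2, x3, x4, x5, x6 ≥ 0.
The optimal basis is {butane, ethanol}; straight-run naphtha, toluene, FCC naphtha, alkylate drop out. There the octane-barrels and oxygenate mass constraints are tight.
Optimal quantities: butane = 3.0837 barrels, ethanol = 0.42835 barrels.
Total cost: 70.77·3.0837 + 108.42·0.42835 = 264.6752.

$264.68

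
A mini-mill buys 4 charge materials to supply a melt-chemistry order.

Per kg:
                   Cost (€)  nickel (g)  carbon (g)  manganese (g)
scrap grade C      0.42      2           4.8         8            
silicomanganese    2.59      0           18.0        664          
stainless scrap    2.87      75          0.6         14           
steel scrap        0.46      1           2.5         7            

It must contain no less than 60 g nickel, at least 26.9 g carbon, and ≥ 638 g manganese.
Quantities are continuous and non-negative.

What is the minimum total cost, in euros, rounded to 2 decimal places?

€5.39

Set it up as a linear program. Let x1 = kg of scrap grade C, x2 = kg of silicomanganese, x3 = kg of stainless scrap, x4 = kg of steel scrap.
Minimize 0.42x1 + 2.59x2 + 2.87x3 + 0.46x4 subject to:
  2x1 + 75x3 + 1x4 ≥ 60   (nickel)
  4.8x1 + 18x2 + 0.6x3 + 2.5x4 ≥ 26.9   (carbon)
  8x1 + 664x2 + 14x3 + 7x4 ≥ 638   (manganese)
  x1, x2, x3, x4 ≥ 0.
The cheapest feasible vertex uses only scrap grade C, silicomanganese, stainless scrap; steel scrap is not used. Binding constraints: nickel, carbon, manganese.
That vertex is x1 = 2.06, x2 = 0.9203, x3 = 0.7451.
Hence cost = 0.42·2.06 + 2.59·0.9203 + 2.87·0.7451 = €5.3872.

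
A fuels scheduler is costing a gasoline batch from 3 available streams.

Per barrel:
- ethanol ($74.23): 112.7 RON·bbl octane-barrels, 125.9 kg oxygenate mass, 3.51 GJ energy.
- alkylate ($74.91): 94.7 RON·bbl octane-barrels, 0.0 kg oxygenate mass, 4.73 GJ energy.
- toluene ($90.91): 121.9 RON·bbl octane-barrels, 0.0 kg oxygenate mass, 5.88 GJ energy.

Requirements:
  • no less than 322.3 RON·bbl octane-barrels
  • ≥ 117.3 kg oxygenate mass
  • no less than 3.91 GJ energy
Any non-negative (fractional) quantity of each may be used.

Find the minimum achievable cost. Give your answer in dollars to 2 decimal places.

$212.28

Set it up as a linear program. Let x1 = barrels of ethanol, x2 = barrels of alkylate, x3 = barrels of toluene.
Minimize 74.23x1 + 74.91x2 + 90.91x3 subject to:
  112.7x1 + 94.7x2 + 121.9x3 ≥ 322.3   (octane-barrels)
  125.9x1 ≥ 117.3   (oxygenate mass)
  3.51x1 + 4.73x2 + 5.88x3 ≥ 3.91   (energy)
  x1, x2, x3 ≥ 0.
The cheapest feasible vertex uses only ethanol; alkylate, toluene are not used. There the octane-barrels constraint is tight.
Solving gives x1 = 2.8598.
Hence cost = 74.23·2.8598 = $212.2830.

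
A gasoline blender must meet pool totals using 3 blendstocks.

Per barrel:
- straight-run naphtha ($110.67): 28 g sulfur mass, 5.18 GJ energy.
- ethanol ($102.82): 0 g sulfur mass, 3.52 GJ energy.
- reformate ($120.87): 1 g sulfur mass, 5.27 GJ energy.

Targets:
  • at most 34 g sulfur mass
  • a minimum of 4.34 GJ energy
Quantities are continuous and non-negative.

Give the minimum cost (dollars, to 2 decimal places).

$92.72

Treat it as an LP. Let x1 = barrels of straight-run naphtha, x2 = barrels of ethanol, x3 = barrels of reformate.
min 110.67x1 + 102.82x2 + 120.87x3 subject to:
  28x1 + 1x3 ≤ 34   (sulfur mass)
  5.18x1 + 3.52x2 + 5.27x3 ≥ 4.34   (energy)
  x1, x2, x3 ≥ 0.
The minimum-cost mix takes nothing from ethanol, reformate — only straight-run naphtha. The energy requirement is met with equality.
Solving gives x1 = 0.8378.
Hence cost = 110.67·0.8378 = $92.7193.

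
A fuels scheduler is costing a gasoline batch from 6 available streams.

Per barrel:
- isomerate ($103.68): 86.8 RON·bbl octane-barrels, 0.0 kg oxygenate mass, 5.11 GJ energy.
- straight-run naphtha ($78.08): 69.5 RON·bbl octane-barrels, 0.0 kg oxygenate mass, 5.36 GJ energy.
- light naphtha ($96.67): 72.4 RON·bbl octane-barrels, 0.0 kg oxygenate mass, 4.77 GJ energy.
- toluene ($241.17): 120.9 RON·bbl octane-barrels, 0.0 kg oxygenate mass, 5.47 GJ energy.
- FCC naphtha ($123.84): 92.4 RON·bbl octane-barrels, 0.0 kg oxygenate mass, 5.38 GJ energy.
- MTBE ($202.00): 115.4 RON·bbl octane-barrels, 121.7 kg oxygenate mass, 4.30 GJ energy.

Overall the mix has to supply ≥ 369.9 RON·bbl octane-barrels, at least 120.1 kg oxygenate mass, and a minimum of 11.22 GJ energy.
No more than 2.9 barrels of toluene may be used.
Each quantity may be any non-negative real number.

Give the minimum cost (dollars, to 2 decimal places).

Set it up as a linear program. Let x1 = barrels of isomerate, x2 = barrels of straight-run naphtha, x3 = barrels of light naphtha, x4 = barrels of toluene, x5 = barrels of FCC naphtha, x6 = barrels of MTBE.
Minimize 103.68x1 + 78.08x2 + 96.67x3 + 241.17x4 + 123.84x5 + 202x6 with:
  86.8x1 + 69.5x2 + 72.4x3 + 120.9x4 + 92.4x5 + 115.4x6 ≥ 369.9   (octane-barrels)
  121.7x6 ≥ 120.1   (oxygenate mass)
  5.11x1 + 5.36x2 + 4.77x3 + 5.47x4 + 5.38x5 + 4.3x6 ≥ 11.22   (energy)
  x4 ≤ 2.9
  x1, x2, x3, x4, x5, x6 ≥ 0.
The optimal basis is {straight-run naphtha, MTBE}; isomerate, light naphtha, toluene, FCC naphtha drop out. The octane-barrels and oxygenate mass requirements are met with equality.
So straight-run naphtha = 3.6837 barrels, MTBE = 0.98685 barrels.
Hence cost = 78.08·3.6837 + 202·0.98685 = $486.9670.

$486.97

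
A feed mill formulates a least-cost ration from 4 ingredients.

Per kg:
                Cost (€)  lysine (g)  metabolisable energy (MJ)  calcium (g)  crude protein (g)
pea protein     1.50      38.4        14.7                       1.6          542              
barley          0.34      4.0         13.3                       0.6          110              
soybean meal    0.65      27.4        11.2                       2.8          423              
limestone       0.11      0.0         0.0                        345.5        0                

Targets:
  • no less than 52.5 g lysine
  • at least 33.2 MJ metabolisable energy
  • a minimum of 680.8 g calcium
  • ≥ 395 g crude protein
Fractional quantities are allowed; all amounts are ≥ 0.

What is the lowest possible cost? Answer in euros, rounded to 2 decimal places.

Let x1 = kg of pea protein, x2 = kg of barley, x3 = kg of soybean meal, x4 = kg of limestone.
min 1.5x1 + 0.34x2 + 0.65x3 + 0.11x4 subject to:
  38.4x1 + 4x2 + 27.4x3 ≥ 52.5   (lysine)
  14.7x1 + 13.3x2 + 11.2x3 ≥ 33.2   (metabolisable energy)
  1.6x1 + 0.6x2 + 2.8x3 + 345.5x4 ≥ 680.8   (calcium)
  542x1 + 110x2 + 423x3 ≥ 395   (crude protein)
  x1, x2, x3, x4 ≥ 0.
At the optimum only barley, soybean meal, limestone are positive (pea protein = 0). The lysine, metabolisable energy, calcium requirements are met with equality.
Optimal quantities: barley = 1.006 kg, soybean meal = 1.769 kg, limestone = 1.954 kg.
Hence cost = 0.34·1.006 + 0.65·1.769 + 0.11·1.954 = €1.7068.

€1.71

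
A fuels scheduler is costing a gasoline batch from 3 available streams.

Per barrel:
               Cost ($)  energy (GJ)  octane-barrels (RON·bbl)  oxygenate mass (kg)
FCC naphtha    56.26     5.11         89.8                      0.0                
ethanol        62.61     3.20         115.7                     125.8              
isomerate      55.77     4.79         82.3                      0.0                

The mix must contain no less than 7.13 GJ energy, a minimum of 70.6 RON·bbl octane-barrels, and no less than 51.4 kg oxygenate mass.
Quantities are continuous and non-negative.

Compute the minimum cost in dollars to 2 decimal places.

$89.69

Let x1 = barrels of FCC naphtha, x2 = barrels of ethanol, x3 = barrels of isomerate.
min 56.26x1 + 62.61x2 + 55.77x3 with:
  5.11x1 + 3.2x2 + 4.79x3 ≥ 7.13   (energy)
  89.8x1 + 115.7x2 + 82.3x3 ≥ 70.6   (octane-barrels)
  125.8x2 ≥ 51.4   (oxygenate mass)
  x1, x2, x3 ≥ 0.
The minimum-cost mix takes nothing from isomerate — only FCC naphtha, ethanol. There the energy and oxygenate mass constraints are tight.
So FCC naphtha = 1.13944 barrels, ethanol = 0.408585 barrels.
Objective = 56.26·1.13944 + 62.61·0.408585 = 89.6864.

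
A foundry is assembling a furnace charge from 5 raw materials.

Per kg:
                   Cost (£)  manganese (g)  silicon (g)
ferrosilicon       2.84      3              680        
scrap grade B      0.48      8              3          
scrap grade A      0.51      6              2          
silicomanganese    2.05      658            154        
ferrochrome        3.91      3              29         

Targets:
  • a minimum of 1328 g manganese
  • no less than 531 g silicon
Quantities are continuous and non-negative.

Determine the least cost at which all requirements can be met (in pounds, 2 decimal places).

£5.05

Let x1 = kg of ferrosilicon, x2 = kg of scrap grade B, x3 = kg of scrap grade A, x4 = kg of silicomanganese, x5 = kg of ferrochrome.
Minimize 2.84x1 + 0.48x2 + 0.51x3 + 2.05x4 + 3.91x5 with:
  3x1 + 8x2 + 6x3 + 658x4 + 3x5 ≥ 1328   (manganese)
  680x1 + 3x2 + 2x3 + 154x4 + 29x5 ≥ 531   (silicon)
  x1, x2, x3, x4, x5 ≥ 0.
The minimum-cost mix takes nothing from scrap grade B, scrap grade A, ferrochrome — only ferrosilicon, silicomanganese. Binding constraints: manganese and silicon.
That vertex is x1 = 0.324146, x4 = 2.01676.
Hence cost = 2.84·0.324146 + 2.05·2.01676 = £5.0549.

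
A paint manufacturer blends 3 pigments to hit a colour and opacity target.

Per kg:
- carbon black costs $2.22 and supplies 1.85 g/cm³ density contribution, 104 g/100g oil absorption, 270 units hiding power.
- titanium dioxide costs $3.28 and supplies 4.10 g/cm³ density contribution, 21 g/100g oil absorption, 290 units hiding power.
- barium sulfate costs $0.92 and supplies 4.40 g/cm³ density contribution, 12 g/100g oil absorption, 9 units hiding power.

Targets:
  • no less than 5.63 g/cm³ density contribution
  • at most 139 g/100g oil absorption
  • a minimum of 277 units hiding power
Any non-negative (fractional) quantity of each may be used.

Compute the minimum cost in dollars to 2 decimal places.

$3.01

This is a linear program. Let x1 = kg of carbon black, x2 = kg of titanium dioxide, x3 = kg of barium sulfate.
Minimise 2.22x1 + 3.28x2 + 0.92x3 subject to:
  1.85x1 + 4.1x2 + 4.4x3 ≥ 5.63   (density contribution)
  104x1 + 21x2 + 12x3 ≤ 139   (oil absorption)
  270x1 + 290x2 + 9x3 ≥ 277   (hiding power)
  x1, x2, x3 ≥ 0.
The minimum-cost mix takes nothing from titanium dioxide — only carbon black, barium sulfate. There the density contribution and hiding power constraints are tight.
That vertex is x1 = 0.9973, x3 = 0.8602.
Objective = 2.22·0.9973 + 0.92·0.8602 = 3.0054.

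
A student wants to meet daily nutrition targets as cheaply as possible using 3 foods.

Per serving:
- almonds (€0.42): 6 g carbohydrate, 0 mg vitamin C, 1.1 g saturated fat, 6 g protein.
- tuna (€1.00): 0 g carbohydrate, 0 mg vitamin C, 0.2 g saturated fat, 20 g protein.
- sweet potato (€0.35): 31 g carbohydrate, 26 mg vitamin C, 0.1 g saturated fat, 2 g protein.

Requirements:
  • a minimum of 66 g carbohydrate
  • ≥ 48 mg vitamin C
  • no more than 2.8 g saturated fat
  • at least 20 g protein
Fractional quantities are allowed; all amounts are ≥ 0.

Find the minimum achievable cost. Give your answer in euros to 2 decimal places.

€1.53

Treat it as an LP. Let x1 = servings of almonds, x2 = servings of tuna, x3 = servings of sweet potato.
min 0.42x1 + 1x2 + 0.35x3 with:
  6x1 + 31x3 ≥ 66   (carbohydrate)
  26x3 ≥ 48   (vitamin C)
  1.1x1 + 0.2x2 + 0.1x3 ≤ 2.8   (saturated fat)
  6x1 + 20x2 + 2x3 ≥ 20   (protein)
  x1, x2, x3 ≥ 0.
The cheapest feasible vertex uses only tuna, sweet potato; almonds is not used. There the carbohydrate and protein constraints are tight.
Optimal quantities: tuna = 0.7871 servings, sweet potato = 2.129 servings.
Objective = 1·0.7871 + 0.35·2.129 = 1.5323.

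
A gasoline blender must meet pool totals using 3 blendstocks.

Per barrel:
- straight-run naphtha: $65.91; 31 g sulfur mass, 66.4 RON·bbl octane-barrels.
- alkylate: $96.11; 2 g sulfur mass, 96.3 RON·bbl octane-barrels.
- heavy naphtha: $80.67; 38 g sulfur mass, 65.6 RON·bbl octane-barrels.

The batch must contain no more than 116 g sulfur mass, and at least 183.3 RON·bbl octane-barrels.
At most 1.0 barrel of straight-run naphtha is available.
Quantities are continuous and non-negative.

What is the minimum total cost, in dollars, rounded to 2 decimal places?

Let x1 = barrels of straight-run naphtha, x2 = barrels of alkylate, x3 = barrels of heavy naphtha.
Minimize 65.91x1 + 96.11x2 + 80.67x3 s.t.:
  31x1 + 2x2 + 38x3 ≤ 116   (sulfur mass)
  66.4x1 + 96.3x2 + 65.6x3 ≥ 183.3   (octane-barrels)
  x1 ≤ 1
  x1, x2, x3 ≥ 0.
At the optimum only straight-run naphtha, alkylate are positive (heavy naphtha = 0). The octane-barrels and the straight-run naphtha cap requirements are met with equality.
Optimal quantities: straight-run naphtha = 1 barrel, alkylate = 1.2139 barrels.
Hence cost = 65.91·1 + 96.11·1.2139 = $182.5779.

$182.58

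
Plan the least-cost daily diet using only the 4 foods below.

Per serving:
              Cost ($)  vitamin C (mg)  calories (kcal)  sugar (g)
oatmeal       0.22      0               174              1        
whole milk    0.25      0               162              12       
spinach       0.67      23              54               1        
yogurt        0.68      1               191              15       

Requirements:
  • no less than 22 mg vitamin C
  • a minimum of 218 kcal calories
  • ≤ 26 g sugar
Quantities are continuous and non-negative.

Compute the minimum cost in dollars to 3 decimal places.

Let x1 = servings of oatmeal, x2 = servings of whole milk, x3 = servings of spinach, x4 = servings of yogurt.
Minimize 0.22x1 + 0.25x2 + 0.67x3 + 0.68x4 subject to:
  23x3 + 1x4 ≥ 22   (vitamin C)
  174x1 + 162x2 + 54x3 + 191x4 ≥ 218   (calories)
  1x1 + 12x2 + 1x3 + 15x4 ≤ 26   (sugar)
  x1, x2, x3, x4 ≥ 0.
At the optimum only oatmeal, spinach are positive (whole milk, yogurt = 0). The vitamin C and calories requirements are met with equality.
Solving gives x1 = 0.956, x3 = 0.9565.
Hence cost = 0.22·0.956 + 0.67·0.9565 = $0.85118.

$0.851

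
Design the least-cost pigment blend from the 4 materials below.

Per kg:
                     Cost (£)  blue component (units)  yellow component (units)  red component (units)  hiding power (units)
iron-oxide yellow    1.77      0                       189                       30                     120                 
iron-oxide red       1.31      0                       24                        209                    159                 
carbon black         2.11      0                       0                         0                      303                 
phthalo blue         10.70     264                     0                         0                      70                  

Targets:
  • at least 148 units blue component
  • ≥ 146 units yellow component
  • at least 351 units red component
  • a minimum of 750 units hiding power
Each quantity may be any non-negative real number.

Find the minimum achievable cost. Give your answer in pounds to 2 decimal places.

Let x1 = kg of iron-oxide yellow, x2 = kg of iron-oxide red, x3 = kg of carbon black, x4 = kg of phthalo blue.
Minimise 1.77x1 + 1.31x2 + 2.11x3 + 10.7x4 s.t.:
  264x4 ≥ 148   (blue component)
  189x1 + 24x2 ≥ 146   (yellow component)
  30x1 + 209x2 ≥ 351   (red component)
  120x1 + 159x2 + 303x3 + 70x4 ≥ 750   (hiding power)
  x1, x2, x3, x4 ≥ 0.
All 4 inputs are positive at the optimum. The blue component, yellow component, red component, hiding power requirements are met with equality.
Solving gives x1 = 0.56961, x2 = 1.5977, x3 = 1.2818, x4 = 0.56061.
Cost = 1.77·0.56961 + 1.31·1.5977 + 2.11·1.2818 + 10.7·0.56061 = 11.8043.

£11.80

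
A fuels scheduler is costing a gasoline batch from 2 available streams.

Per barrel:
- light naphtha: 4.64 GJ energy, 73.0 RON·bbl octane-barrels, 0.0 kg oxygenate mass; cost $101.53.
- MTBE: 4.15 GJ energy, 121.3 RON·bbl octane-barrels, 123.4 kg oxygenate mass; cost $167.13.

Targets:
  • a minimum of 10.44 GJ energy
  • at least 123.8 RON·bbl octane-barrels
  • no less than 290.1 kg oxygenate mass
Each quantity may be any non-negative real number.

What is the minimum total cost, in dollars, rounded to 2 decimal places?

$407.87

Let x1 = barrels of light naphtha, x2 = barrels of MTBE.
Minimise 101.53x1 + 167.13x2 subject to:
  4.64x1 + 4.15x2 ≥ 10.44   (energy)
  73x1 + 121.3x2 ≥ 123.8   (octane-barrels)
  123.4x2 ≥ 290.1   (oxygenate mass)
  x1, x2 ≥ 0.
Both inputs are positive at the optimum. There the energy and oxygenate mass constraints are tight.
Solving gives x1 = 0.14737, x2 = 2.3509.
Total cost: 101.53·0.14737 + 167.13·2.3509 = 407.8684.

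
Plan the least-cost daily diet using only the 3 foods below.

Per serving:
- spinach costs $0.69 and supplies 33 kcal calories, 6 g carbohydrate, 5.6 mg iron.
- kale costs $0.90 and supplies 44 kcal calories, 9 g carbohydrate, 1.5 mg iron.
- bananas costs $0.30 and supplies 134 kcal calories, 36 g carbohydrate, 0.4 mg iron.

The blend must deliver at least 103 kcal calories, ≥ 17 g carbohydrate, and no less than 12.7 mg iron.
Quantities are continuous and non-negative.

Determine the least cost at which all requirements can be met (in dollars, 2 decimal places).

$1.62

Treat it as an LP. Let x1 = servings of spinach, x2 = servings of kale, x3 = servings of bananas.
min 0.69x1 + 0.9x2 + 0.3x3 s.t.:
  33x1 + 44x2 + 134x3 ≥ 103   (calories)
  6x1 + 9x2 + 36x3 ≥ 17   (carbohydrate)
  5.6x1 + 1.5x2 + 0.4x3 ≥ 12.7   (iron)
  x1, x2, x3 ≥ 0.
The optimal basis is {spinach, bananas}; kale drops out. The calories and iron requirements are met with equality.
That vertex is x1 = 2.253, x3 = 0.2139.
Cost = 0.69·2.253 + 0.3·0.2139 = 1.6187.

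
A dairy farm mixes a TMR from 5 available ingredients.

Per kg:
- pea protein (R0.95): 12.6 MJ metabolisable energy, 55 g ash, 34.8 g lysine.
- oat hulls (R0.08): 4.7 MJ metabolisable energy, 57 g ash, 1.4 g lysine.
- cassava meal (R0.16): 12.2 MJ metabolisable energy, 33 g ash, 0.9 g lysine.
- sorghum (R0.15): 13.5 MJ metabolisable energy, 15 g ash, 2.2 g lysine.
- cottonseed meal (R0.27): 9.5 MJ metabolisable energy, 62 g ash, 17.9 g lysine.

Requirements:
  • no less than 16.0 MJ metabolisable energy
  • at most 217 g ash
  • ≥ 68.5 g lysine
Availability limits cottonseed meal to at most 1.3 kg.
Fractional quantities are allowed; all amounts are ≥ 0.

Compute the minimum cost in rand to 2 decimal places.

R1.59

Treat it as an LP. Let x1 = kg of pea protein, x2 = kg of oat hulls, x3 = kg of cassava meal, x4 = kg of sorghum, x5 = kg of cottonseed meal.
Minimise 0.95x1 + 0.08x2 + 0.16x3 + 0.15x4 + 0.27x5 with:
  12.6x1 + 4.7x2 + 12.2x3 + 13.5x4 + 9.5x5 ≥ 16   (metabolisable energy)
  55x1 + 57x2 + 33x3 + 15x4 + 62x5 ≤ 217   (ash)
  34.8x1 + 1.4x2 + 0.9x3 + 2.2x4 + 17.9x5 ≥ 68.5   (lysine)
  x5 ≤ 1.3
  x1, x2, x3, x4, x5 ≥ 0.
The optimal basis is {pea protein, cottonseed meal}; oat hulls, cassava meal, sorghum drop out. Binding constraints: lysine and the cottonseed meal cap.
Solving gives x1 = 1.3, x5 = 1.3.
Total cost: 0.95·1.3 + 0.27·1.3 = 1.5860.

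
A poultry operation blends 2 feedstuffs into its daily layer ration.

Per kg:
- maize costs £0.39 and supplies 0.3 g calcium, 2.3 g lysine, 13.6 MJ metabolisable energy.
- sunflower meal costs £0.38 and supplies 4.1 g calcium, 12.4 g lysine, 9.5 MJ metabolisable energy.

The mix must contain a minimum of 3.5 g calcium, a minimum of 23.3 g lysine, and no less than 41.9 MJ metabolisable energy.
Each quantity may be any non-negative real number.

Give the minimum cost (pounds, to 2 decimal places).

Treat it as an LP. Let x1 = kg of maize, x2 = kg of sunflower meal.
Minimize 0.39x1 + 0.38x2 with:
  0.3x1 + 4.1x2 ≥ 3.5   (calcium)
  2.3x1 + 12.4x2 ≥ 23.3   (lysine)
  13.6x1 + 9.5x2 ≥ 41.9   (metabolisable energy)
  x1, x2 ≥ 0.
Both inputs are positive at the optimum. Binding constraints: lysine and metabolisable energy.
Solving gives x1 = 2.032, x2 = 1.502.
Total cost: 0.39·2.032 + 0.38·1.502 = 1.3632.

£1.36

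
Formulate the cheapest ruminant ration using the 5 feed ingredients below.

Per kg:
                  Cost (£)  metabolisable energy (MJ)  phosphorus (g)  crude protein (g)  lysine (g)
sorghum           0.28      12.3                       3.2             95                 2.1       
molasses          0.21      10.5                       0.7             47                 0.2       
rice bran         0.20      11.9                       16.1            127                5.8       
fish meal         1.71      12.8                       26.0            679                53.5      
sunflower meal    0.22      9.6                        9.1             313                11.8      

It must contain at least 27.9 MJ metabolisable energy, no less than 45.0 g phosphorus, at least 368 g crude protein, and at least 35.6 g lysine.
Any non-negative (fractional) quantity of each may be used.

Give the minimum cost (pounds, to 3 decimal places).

Let x1 = kg of sorghum, x2 = kg of molasses, x3 = kg of rice bran, x4 = kg of fish meal, x5 = kg of sunflower meal.
min 0.28x1 + 0.21x2 + 0.2x3 + 1.71x4 + 0.22x5 with:
  12.3x1 + 10.5x2 + 11.9x3 + 12.8x4 + 9.6x5 ≥ 27.9   (metabolisable energy)
  3.2x1 + 0.7x2 + 16.1x3 + 26x4 + 9.1x5 ≥ 45   (phosphorus)
  95x1 + 47x2 + 127x3 + 679x4 + 313x5 ≥ 368   (crude protein)
  2.1x1 + 0.2x2 + 5.8x3 + 53.5x4 + 11.8x5 ≥ 35.6   (lysine)
  x1, x2, x3, x4, x5 ≥ 0.
At the optimum only rice bran, sunflower meal are positive (sorghum, molasses, fish meal = 0). Binding constraints: phosphorus and lysine.
That vertex is x3 = 1.509, x5 = 2.275.
Cost = 0.2·1.509 + 0.22·2.275 = 0.80230.

£0.802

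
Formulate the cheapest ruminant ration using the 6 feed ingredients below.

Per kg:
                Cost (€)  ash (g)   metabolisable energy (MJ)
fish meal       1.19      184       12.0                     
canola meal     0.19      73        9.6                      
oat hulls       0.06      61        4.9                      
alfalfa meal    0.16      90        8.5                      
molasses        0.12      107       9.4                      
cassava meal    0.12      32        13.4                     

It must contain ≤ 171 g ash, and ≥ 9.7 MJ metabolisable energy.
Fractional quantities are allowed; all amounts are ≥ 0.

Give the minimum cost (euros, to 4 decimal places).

Let x1 = kg of fish meal, x2 = kg of canola meal, x3 = kg of oat hulls, x4 = kg of alfalfa meal, x5 = kg of molasses, x6 = kg of cassava meal.
min 1.19x1 + 0.19x2 + 0.06x3 + 0.16x4 + 0.12x5 + 0.12x6 with:
  184x1 + 73x2 + 61x3 + 90x4 + 107x5 + 32x6 ≤ 171   (ash)
  12x1 + 9.6x2 + 4.9x3 + 8.5x4 + 9.4x5 + 13.4x6 ≥ 9.7   (metabolisable energy)
  x1, x2, x3, x4, x5, x6 ≥ 0.
At the optimum only cassava meal is positive (fish meal, canola meal, oat hulls, alfalfa meal, molasses = 0). Binding constraint: metabolisable energy.
Optimal quantities: cassava meal = 0.7239 kg.
Objective = 0.12·0.7239 = 0.086868.

€0.0869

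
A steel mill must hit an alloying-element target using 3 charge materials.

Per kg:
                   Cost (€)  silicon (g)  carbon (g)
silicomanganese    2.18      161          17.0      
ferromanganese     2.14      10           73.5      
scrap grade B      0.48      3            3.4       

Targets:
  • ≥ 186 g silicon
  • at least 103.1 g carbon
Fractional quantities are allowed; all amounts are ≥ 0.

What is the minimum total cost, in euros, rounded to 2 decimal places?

€4.83

Treat it as an LP. Let x1 = kg of silicomanganese, x2 = kg of ferromanganese, x3 = kg of scrap grade B.
Minimize 2.18x1 + 2.14x2 + 0.48x3 with:
  161x1 + 10x2 + 3x3 ≥ 186   (silicon)
  17x1 + 73.5x2 + 3.4x3 ≥ 103.1   (carbon)
  x1, x2, x3 ≥ 0.
The optimal basis is {silicomanganese, ferromanganese}; scrap grade B drops out. The silicon and carbon requirements are met with equality.
Solving gives x1 = 1.084, x2 = 1.152.
Total cost: 2.18·1.084 + 2.14·1.152 = 4.8284.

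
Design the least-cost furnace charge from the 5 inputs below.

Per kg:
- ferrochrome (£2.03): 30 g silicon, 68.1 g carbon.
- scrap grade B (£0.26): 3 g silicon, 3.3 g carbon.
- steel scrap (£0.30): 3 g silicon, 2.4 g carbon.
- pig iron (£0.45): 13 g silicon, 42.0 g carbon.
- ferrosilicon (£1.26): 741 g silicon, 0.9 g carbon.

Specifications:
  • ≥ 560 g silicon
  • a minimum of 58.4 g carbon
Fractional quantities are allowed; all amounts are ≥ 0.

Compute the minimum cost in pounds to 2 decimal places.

£1.54

Treat it as an LP. Let x1 = kg of ferrochrome, x2 = kg of scrap grade B, x3 = kg of steel scrap, x4 = kg of pig iron, x5 = kg of ferrosilicon.
Minimise 2.03x1 + 0.26x2 + 0.3x3 + 0.45x4 + 1.26x5 with:
  30x1 + 3x2 + 3x3 + 13x4 + 741x5 ≥ 560   (silicon)
  68.1x1 + 3.3x2 + 2.4x3 + 42x4 + 0.9x5 ≥ 58.4   (carbon)
  x1, x2, x3, x4, x5 ≥ 0.
The optimal basis is {pig iron, ferrosilicon}; ferrochrome, scrap grade B, steel scrap drop out. There the silicon and carbon constraints are tight.
Solving gives x4 = 1.375, x5 = 0.7316.
Hence cost = 0.45·1.375 + 1.26·0.7316 = £1.5406.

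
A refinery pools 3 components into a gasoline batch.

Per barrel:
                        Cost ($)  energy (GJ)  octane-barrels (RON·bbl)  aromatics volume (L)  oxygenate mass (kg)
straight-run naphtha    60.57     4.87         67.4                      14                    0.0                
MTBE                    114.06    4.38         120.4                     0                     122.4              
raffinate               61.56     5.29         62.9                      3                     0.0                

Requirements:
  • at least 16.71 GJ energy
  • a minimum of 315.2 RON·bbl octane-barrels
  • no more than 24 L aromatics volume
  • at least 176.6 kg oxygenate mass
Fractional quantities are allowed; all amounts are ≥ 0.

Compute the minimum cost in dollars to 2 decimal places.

$294.16

Let x1 = barrels of straight-run naphtha, x2 = barrels of MTBE, x3 = barrels of raffinate.
min 60.57x1 + 114.06x2 + 61.56x3 with:
  4.87x1 + 4.38x2 + 5.29x3 ≥ 16.71   (energy)
  67.4x1 + 120.4x2 + 62.9x3 ≥ 315.2   (octane-barrels)
  14x1 + 3x3 ≤ 24   (aromatics volume)
  122.4x2 ≥ 176.6   (oxygenate mass)
  x1, x2, x3 ≥ 0.
The optimal mix uses every input. The energy, octane-barrels, aromatics volume requirements are met with equality.
That vertex is x1 = 1.6195, x2 = 1.4803, x3 = 0.44216.
Hence cost = 60.57·1.6195 + 114.06·1.4803 + 61.56·0.44216 = $294.1555.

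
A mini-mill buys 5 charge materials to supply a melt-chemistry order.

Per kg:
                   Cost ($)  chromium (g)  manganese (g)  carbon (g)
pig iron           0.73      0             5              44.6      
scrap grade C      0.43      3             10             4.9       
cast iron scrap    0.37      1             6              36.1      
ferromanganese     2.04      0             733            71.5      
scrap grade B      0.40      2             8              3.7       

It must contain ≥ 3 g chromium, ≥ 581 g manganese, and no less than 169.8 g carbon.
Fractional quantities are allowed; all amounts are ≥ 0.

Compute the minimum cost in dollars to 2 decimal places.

$2.74

Let x1 = kg of pig iron, x2 = kg of scrap grade C, x3 = kg of cast iron scrap, x4 = kg of ferromanganese, x5 = kg of scrap grade B.
min 0.73x1 + 0.43x2 + 0.37x3 + 2.04x4 + 0.4x5 with:
  3x2 + 1x3 + 2x5 ≥ 3   (chromium)
  5x1 + 10x2 + 6x3 + 733x4 + 8x5 ≥ 581   (manganese)
  44.6x1 + 4.9x2 + 36.1x3 + 71.5x4 + 3.7x5 ≥ 169.8   (carbon)
  x1, x2, x3, x4, x5 ≥ 0.
At the optimum only cast iron scrap, ferromanganese are positive (pig iron, scrap grade C, scrap grade B = 0). The manganese and carbon requirements are met with equality.
So cast iron scrap = 3.185 kg, ferromanganese = 0.7666 kg.
Hence cost = 0.37·3.185 + 2.04·0.7666 = $2.7423.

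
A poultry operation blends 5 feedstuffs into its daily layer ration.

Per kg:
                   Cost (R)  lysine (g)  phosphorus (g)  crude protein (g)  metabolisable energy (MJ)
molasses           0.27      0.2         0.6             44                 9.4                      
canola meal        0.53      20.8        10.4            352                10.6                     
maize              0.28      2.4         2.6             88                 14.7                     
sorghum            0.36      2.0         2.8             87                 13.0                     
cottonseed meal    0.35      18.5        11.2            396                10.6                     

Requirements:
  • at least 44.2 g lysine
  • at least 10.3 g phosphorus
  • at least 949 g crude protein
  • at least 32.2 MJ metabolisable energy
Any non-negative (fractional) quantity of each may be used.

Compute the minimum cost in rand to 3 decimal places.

R0.957

This is a linear program. Let x1 = kg of molasses, x2 = kg of canola meal, x3 = kg of maize, x4 = kg of sorghum, x5 = kg of cottonseed meal.
Minimize 0.27x1 + 0.53x2 + 0.28x3 + 0.36x4 + 0.35x5 s.t.:
  0.2x1 + 20.8x2 + 2.4x3 + 2x4 + 18.5x5 ≥ 44.2   (lysine)
  0.6x1 + 10.4x2 + 2.6x3 + 2.8x4 + 11.2x5 ≥ 10.3   (phosphorus)
  44x1 + 352x2 + 88x3 + 87x4 + 396x5 ≥ 949   (crude protein)
  9.4x1 + 10.6x2 + 14.7x3 + 13x4 + 10.6x5 ≥ 32.2   (metabolisable energy)
  x1, x2, x3, x4, x5 ≥ 0.
The cheapest feasible vertex uses only maize, cottonseed meal; molasses, canola meal, sorghum are not used. There the lysine and metabolisable energy constraints are tight.
That vertex is x3 = 0.5159, x5 = 2.322.
Hence cost = 0.28·0.5159 + 0.35·2.322 = R0.95715.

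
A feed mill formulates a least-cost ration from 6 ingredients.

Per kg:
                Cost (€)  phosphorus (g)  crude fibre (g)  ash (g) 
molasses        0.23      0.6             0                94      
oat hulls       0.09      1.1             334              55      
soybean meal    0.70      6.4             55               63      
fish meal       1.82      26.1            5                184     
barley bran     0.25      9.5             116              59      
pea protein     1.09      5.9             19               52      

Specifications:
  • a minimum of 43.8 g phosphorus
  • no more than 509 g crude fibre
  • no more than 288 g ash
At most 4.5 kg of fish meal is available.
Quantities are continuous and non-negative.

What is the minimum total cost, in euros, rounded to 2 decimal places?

Treat it as an LP. Let x1 = kg of molasses, x2 = kg of oat hulls, x3 = kg of soybean meal, x4 = kg of fish meal, x5 = kg of barley bran, x6 = kg of pea protein.
Minimize 0.23x1 + 0.09x2 + 0.7x3 + 1.82x4 + 0.25x5 + 1.09x6 with:
  0.6x1 + 1.1x2 + 6.4x3 + 26.1x4 + 9.5x5 + 5.9x6 ≥ 43.8   (phosphorus)
  334x2 + 55x3 + 5x4 + 116x5 + 19x6 ≤ 509   (crude fibre)
  94x1 + 55x2 + 63x3 + 184x4 + 59x5 + 52x6 ≤ 288   (ash)
  x4 ≤ 4.5
  x1, x2, x3, x4, x5, x6 ≥ 0.
The minimum-cost mix takes nothing from molasses, oat hulls, soybean meal, pea protein — only fish meal, barley bran. Binding constraints: phosphorus and crude fibre.
Solving gives x4 = 0.08231, x5 = 4.384.
Objective = 1.82·0.08231 + 0.25·4.384 = 1.2458.

€1.25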